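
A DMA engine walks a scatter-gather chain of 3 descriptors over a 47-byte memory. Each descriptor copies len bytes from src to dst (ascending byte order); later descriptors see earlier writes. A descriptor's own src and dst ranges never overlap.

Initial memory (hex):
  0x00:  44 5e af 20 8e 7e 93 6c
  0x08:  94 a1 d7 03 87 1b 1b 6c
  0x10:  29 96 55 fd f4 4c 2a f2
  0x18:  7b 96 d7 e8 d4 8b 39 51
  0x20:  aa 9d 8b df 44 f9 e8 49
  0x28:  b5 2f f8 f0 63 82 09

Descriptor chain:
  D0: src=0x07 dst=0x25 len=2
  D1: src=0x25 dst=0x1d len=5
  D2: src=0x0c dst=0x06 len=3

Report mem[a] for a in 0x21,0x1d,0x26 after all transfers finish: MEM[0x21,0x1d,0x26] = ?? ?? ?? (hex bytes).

MEM[0x21,0x1d,0x26] = 2f 6c 94

[0] 0x07->0x25 len=2 : 6c 94
[1] 0x25->0x1d len=5 : 6c 94 49 b5 2f
[2] 0x0c->0x06 len=3 : 87 1b 1b
query mem[0x21]=0x2f, mem[0x1d]=0x6c, mem[0x26]=0x94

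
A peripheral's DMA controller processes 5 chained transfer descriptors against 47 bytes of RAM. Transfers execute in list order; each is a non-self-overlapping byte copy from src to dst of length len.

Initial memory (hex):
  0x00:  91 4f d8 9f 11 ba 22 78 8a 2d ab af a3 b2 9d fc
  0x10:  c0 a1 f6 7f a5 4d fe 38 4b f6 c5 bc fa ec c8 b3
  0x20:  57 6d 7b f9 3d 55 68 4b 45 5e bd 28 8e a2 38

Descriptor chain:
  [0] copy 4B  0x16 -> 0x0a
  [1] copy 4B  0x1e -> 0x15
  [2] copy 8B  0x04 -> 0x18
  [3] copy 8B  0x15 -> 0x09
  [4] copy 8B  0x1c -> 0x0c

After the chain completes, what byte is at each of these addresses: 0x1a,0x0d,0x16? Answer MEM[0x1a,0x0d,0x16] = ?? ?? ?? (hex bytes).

D0: mem[0x0a..0x0d] <- [fe 38 4b f6]
D1: mem[0x15..0x18] <- [c8 b3 57 6d]
D2: mem[0x18..0x1f] <- [11 ba 22 78 8a 2d fe 38]
D3: mem[0x09..0x10] <- [c8 b3 57 11 ba 22 78 8a]
D4: mem[0x0c..0x13] <- [8a 2d fe 38 57 6d 7b f9]
query mem[0x1a]=0x22, mem[0x0d]=0x2d, mem[0x16]=0xb3

MEM[0x1a,0x0d,0x16] = 22 2d b3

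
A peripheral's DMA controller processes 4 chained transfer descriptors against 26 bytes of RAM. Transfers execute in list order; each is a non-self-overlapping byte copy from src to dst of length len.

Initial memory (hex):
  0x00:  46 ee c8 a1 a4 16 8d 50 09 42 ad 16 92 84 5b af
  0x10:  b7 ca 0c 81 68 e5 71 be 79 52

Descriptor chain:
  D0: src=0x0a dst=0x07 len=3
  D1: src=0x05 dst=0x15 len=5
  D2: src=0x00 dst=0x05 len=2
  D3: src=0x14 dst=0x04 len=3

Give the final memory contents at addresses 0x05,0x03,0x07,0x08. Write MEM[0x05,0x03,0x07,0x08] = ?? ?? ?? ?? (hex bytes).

#0 dst[0x07+3] := {0xad,0x16,0x92}
#1 dst[0x15+5] := {0x16,0x8d,0xad,0x16,0x92}
#2 dst[0x05+2] := {0x46,0xee}
#3 dst[0x04+3] := {0x68,0x16,0x8d}
query mem[0x05]=0x16, mem[0x03]=0xa1, mem[0x07]=0xad, mem[0x08]=0x16

MEM[0x05,0x03,0x07,0x08] = 16 a1 ad 16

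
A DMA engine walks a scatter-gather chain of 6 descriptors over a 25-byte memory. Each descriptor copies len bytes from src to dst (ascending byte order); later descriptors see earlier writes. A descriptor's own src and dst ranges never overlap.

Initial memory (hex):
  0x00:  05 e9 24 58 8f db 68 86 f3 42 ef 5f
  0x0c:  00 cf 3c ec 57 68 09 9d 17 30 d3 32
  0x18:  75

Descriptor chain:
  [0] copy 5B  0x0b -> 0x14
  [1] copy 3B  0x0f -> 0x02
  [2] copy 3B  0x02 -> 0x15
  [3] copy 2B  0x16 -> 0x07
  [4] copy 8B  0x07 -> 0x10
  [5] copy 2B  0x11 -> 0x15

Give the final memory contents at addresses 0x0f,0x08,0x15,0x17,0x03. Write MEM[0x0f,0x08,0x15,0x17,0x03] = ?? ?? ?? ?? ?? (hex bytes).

D0: mem[0x14..0x18] <- [5f 00 cf 3c ec]
D1: mem[0x02..0x04] <- [ec 57 68]
D2: mem[0x15..0x17] <- [ec 57 68]
D3: mem[0x07..0x08] <- [57 68]
D4: mem[0x10..0x17] <- [57 68 42 ef 5f 00 cf 3c]
D5: mem[0x15..0x16] <- [68 42]
query mem[0x0f]=0xec, mem[0x08]=0x68, mem[0x15]=0x68, mem[0x17]=0x3c, mem[0x03]=0x57

MEM[0x0f,0x08,0x15,0x17,0x03] = ec 68 68 3c 57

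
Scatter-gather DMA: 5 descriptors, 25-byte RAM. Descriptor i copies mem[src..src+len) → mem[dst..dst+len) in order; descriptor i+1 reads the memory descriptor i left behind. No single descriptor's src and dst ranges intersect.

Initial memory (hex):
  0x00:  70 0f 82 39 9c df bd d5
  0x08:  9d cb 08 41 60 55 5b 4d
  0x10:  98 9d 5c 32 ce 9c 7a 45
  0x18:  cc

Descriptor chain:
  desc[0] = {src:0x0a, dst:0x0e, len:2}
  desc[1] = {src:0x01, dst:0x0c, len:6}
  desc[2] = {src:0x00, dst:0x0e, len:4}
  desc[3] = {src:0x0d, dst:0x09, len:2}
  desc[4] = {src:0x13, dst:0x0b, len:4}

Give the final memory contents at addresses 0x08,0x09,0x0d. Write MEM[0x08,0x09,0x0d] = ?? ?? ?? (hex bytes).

MEM[0x08,0x09,0x0d] = 9d 82 9c

  after D0: wrote 2B at 0x0e = 0841
  after D1: wrote 6B at 0x0c = 0f82399cdfbd
  after D2: wrote 4B at 0x0e = 700f8239
  after D3: wrote 2B at 0x09 = 8270
  after D4: wrote 4B at 0x0b = 32ce9c7a
query mem[0x08]=0x9d, mem[0x09]=0x82, mem[0x0d]=0x9c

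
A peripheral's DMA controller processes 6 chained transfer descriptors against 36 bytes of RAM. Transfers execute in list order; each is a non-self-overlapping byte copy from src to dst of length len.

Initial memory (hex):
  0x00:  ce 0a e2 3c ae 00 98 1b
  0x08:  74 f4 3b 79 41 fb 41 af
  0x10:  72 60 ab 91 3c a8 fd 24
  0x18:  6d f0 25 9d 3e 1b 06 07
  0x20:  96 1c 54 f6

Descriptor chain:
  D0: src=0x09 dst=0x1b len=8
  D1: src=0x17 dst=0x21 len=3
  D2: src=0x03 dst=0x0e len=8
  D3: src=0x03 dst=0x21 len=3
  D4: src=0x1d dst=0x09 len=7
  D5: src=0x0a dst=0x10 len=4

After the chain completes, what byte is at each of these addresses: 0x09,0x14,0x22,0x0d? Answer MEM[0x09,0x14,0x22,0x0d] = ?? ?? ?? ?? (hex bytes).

MEM[0x09,0x14,0x22,0x0d] = 79 f4 ae 3c

D0: mem[0x1b..0x22] <- [f4 3b 79 41 fb 41 af 72]
D1: mem[0x21..0x23] <- [24 6d f0]
D2: mem[0x0e..0x15] <- [3c ae 00 98 1b 74 f4 3b]
D3: mem[0x21..0x23] <- [3c ae 00]
D4: mem[0x09..0x0f] <- [79 41 fb 41 3c ae 00]
D5: mem[0x10..0x13] <- [41 fb 41 3c]
query mem[0x09]=0x79, mem[0x14]=0xf4, mem[0x22]=0xae, mem[0x0d]=0x3c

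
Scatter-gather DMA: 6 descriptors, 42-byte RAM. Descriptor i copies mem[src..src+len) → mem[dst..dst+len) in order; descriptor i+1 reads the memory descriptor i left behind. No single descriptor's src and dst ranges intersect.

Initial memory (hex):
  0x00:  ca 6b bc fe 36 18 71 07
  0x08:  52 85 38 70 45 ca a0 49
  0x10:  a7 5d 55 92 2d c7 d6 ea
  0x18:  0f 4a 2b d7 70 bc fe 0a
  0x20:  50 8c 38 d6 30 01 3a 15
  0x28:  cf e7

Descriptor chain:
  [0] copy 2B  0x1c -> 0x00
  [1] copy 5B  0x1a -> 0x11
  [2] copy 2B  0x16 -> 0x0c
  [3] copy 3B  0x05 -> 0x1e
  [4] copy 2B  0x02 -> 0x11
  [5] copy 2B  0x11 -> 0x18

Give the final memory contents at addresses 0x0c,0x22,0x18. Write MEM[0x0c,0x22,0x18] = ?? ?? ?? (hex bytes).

MEM[0x0c,0x22,0x18] = d6 38 bc

#0 dst[0x00+2] := {0x70,0xbc}
#1 dst[0x11+5] := {0x2b,0xd7,0x70,0xbc,0xfe}
#2 dst[0x0c+2] := {0xd6,0xea}
#3 dst[0x1e+3] := {0x18,0x71,0x07}
#4 dst[0x11+2] := {0xbc,0xfe}
#5 dst[0x18+2] := {0xbc,0xfe}
query mem[0x0c]=0xd6, mem[0x22]=0x38, mem[0x18]=0xbc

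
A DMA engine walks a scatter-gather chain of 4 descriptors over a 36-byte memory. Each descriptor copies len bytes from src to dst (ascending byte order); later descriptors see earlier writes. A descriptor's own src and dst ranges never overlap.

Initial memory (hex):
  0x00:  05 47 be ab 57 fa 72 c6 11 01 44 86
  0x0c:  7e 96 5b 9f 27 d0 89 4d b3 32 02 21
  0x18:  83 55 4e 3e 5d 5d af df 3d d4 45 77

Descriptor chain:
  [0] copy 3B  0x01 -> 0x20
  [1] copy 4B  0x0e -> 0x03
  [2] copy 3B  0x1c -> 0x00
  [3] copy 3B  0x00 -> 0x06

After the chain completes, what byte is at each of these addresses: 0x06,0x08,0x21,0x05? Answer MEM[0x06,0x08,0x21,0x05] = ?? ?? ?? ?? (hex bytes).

#0 dst[0x20+3] := {0x47,0xbe,0xab}
#1 dst[0x03+4] := {0x5b,0x9f,0x27,0xd0}
#2 dst[0x00+3] := {0x5d,0x5d,0xaf}
#3 dst[0x06+3] := {0x5d,0x5d,0xaf}
query mem[0x06]=0x5d, mem[0x08]=0xaf, mem[0x21]=0xbe, mem[0x05]=0x27

MEM[0x06,0x08,0x21,0x05] = 5d af be 27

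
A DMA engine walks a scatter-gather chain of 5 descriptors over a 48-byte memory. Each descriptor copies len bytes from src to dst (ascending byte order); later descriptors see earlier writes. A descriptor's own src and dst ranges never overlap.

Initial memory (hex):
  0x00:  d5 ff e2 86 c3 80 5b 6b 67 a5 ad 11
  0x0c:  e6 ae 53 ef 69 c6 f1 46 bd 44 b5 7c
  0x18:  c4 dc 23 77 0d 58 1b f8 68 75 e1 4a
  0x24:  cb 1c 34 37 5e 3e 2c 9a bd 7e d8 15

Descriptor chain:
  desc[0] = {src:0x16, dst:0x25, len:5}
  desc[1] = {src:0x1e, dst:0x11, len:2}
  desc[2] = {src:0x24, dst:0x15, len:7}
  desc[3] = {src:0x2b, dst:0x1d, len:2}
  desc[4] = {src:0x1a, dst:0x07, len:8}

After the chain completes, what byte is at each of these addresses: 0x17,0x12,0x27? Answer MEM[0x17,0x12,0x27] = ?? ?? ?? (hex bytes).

[0] 0x16->0x25 len=5 : b5 7c c4 dc 23
[1] 0x1e->0x11 len=2 : 1b f8
[2] 0x24->0x15 len=7 : cb b5 7c c4 dc 23 2c
[3] 0x2b->0x1d len=2 : 9a bd
[4] 0x1a->0x07 len=8 : 23 2c 0d 9a bd f8 68 75
query mem[0x17]=0x7c, mem[0x12]=0xf8, mem[0x27]=0xc4

MEM[0x17,0x12,0x27] = 7c f8 c4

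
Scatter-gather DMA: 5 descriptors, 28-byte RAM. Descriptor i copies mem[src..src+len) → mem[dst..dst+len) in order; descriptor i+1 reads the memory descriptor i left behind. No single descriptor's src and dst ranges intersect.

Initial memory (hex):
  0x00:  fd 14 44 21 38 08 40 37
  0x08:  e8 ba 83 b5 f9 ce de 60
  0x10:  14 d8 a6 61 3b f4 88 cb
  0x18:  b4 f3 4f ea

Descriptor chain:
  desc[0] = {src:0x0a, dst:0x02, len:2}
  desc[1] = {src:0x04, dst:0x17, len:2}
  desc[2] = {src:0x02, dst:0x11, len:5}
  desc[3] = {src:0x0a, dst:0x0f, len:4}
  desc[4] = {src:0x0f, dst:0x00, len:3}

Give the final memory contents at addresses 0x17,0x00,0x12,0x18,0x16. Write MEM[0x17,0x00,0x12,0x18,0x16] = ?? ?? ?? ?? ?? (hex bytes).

MEM[0x17,0x00,0x12,0x18,0x16] = 38 83 ce 08 88

D0: mem[0x02..0x03] <- [83 b5]
D1: mem[0x17..0x18] <- [38 08]
D2: mem[0x11..0x15] <- [83 b5 38 08 40]
D3: mem[0x0f..0x12] <- [83 b5 f9 ce]
D4: mem[0x00..0x02] <- [83 b5 f9]
query mem[0x17]=0x38, mem[0x00]=0x83, mem[0x12]=0xce, mem[0x18]=0x08, mem[0x16]=0x88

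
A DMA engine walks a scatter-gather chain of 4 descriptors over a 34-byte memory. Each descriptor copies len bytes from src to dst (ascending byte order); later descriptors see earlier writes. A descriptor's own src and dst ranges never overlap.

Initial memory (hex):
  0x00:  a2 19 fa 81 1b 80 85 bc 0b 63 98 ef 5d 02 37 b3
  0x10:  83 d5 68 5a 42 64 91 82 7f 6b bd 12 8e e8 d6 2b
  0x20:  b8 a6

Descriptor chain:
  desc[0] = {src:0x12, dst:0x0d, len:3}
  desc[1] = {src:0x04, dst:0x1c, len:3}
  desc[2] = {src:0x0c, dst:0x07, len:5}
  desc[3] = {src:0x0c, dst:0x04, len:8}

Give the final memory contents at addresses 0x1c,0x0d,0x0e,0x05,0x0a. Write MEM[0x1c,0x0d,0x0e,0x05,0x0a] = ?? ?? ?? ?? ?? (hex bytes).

MEM[0x1c,0x0d,0x0e,0x05,0x0a] = 1b 68 5a 68 68

D0: mem[0x0d..0x0f] <- [68 5a 42]
D1: mem[0x1c..0x1e] <- [1b 80 85]
D2: mem[0x07..0x0b] <- [5d 68 5a 42 83]
D3: mem[0x04..0x0b] <- [5d 68 5a 42 83 d5 68 5a]
query mem[0x1c]=0x1b, mem[0x0d]=0x68, mem[0x0e]=0x5a, mem[0x05]=0x68, mem[0x0a]=0x68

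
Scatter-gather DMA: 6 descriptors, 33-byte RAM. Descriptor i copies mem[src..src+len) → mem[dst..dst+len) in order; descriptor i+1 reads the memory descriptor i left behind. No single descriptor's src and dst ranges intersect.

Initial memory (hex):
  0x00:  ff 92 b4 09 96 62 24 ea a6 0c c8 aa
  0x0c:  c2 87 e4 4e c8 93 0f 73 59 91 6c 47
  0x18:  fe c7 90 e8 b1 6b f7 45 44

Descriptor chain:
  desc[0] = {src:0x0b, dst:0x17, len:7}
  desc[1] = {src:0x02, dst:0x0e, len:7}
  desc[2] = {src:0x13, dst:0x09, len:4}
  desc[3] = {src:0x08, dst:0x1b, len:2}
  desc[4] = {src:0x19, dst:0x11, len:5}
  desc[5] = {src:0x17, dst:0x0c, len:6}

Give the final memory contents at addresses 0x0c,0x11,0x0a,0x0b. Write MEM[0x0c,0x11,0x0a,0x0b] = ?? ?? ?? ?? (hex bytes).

MEM[0x0c,0x11,0x0a,0x0b] = aa ea a6 91

[0] 0x0b->0x17 len=7 : aa c2 87 e4 4e c8 93
[1] 0x02->0x0e len=7 : b4 09 96 62 24 ea a6
[2] 0x13->0x09 len=4 : ea a6 91 6c
[3] 0x08->0x1b len=2 : a6 ea
[4] 0x19->0x11 len=5 : 87 e4 a6 ea 93
[5] 0x17->0x0c len=6 : aa c2 87 e4 a6 ea
query mem[0x0c]=0xaa, mem[0x11]=0xea, mem[0x0a]=0xa6, mem[0x0b]=0x91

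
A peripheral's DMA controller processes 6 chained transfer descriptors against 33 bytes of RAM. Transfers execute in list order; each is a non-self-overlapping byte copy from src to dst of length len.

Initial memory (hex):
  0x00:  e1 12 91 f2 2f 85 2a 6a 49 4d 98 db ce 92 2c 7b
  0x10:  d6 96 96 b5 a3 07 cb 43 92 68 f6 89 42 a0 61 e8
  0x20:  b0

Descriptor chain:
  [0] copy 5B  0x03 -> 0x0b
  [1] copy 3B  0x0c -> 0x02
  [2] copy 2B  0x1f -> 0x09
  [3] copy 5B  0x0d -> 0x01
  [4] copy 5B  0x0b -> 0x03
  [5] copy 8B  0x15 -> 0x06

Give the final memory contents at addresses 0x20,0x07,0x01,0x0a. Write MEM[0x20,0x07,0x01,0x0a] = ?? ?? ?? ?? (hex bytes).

D0: mem[0x0b..0x0f] <- [f2 2f 85 2a 6a]
D1: mem[0x02..0x04] <- [2f 85 2a]
D2: mem[0x09..0x0a] <- [e8 b0]
D3: mem[0x01..0x05] <- [85 2a 6a d6 96]
D4: mem[0x03..0x07] <- [f2 2f 85 2a 6a]
D5: mem[0x06..0x0d] <- [07 cb 43 92 68 f6 89 42]
query mem[0x20]=0xb0, mem[0x07]=0xcb, mem[0x01]=0x85, mem[0x0a]=0x68

MEM[0x20,0x07,0x01,0x0a] = b0 cb 85 68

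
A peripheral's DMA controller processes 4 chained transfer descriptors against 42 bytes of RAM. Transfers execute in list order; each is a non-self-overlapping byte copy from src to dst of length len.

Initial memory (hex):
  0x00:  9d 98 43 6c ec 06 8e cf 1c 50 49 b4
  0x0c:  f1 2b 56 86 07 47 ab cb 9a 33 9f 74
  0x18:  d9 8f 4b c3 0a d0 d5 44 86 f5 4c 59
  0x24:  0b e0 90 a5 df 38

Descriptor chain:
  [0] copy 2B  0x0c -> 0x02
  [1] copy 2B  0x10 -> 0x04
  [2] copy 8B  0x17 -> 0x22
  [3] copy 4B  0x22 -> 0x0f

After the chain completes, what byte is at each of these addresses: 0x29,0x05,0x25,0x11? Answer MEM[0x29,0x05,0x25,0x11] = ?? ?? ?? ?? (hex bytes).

MEM[0x29,0x05,0x25,0x11] = d5 47 4b 8f

D0: mem[0x02..0x03] <- [f1 2b]
D1: mem[0x04..0x05] <- [07 47]
D2: mem[0x22..0x29] <- [74 d9 8f 4b c3 0a d0 d5]
D3: mem[0x0f..0x12] <- [74 d9 8f 4b]
query mem[0x29]=0xd5, mem[0x05]=0x47, mem[0x25]=0x4b, mem[0x11]=0x8f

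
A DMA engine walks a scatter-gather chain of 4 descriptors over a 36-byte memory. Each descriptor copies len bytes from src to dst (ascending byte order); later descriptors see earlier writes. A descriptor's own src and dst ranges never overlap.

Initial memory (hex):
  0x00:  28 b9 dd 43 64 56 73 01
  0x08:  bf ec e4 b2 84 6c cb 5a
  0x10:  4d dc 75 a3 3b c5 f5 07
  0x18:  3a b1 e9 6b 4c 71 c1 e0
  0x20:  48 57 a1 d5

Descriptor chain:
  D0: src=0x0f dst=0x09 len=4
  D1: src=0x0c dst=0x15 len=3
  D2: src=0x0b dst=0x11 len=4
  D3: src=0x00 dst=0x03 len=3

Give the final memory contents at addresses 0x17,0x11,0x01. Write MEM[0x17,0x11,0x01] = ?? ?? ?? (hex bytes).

MEM[0x17,0x11,0x01] = cb dc b9

D0: mem[0x09..0x0c] <- [5a 4d dc 75]
D1: mem[0x15..0x17] <- [75 6c cb]
D2: mem[0x11..0x14] <- [dc 75 6c cb]
D3: mem[0x03..0x05] <- [28 b9 dd]
query mem[0x17]=0xcb, mem[0x11]=0xdc, mem[0x01]=0xb9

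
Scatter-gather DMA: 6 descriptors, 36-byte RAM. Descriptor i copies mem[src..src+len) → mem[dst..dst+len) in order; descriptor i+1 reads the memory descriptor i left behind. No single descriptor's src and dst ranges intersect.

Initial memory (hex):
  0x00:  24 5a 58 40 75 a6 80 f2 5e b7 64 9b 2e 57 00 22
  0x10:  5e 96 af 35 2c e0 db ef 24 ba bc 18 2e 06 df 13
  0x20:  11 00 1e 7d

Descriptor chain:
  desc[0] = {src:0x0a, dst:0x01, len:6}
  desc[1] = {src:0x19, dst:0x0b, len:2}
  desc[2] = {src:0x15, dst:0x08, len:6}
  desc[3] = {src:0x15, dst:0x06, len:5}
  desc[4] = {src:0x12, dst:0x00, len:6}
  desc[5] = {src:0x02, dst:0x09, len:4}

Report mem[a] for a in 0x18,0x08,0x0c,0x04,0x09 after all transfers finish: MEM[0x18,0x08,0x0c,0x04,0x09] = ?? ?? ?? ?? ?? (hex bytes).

D0: mem[0x01..0x06] <- [64 9b 2e 57 00 22]
D1: mem[0x0b..0x0c] <- [ba bc]
D2: mem[0x08..0x0d] <- [e0 db ef 24 ba bc]
D3: mem[0x06..0x0a] <- [e0 db ef 24 ba]
D4: mem[0x00..0x05] <- [af 35 2c e0 db ef]
D5: mem[0x09..0x0c] <- [2c e0 db ef]
query mem[0x18]=0x24, mem[0x08]=0xef, mem[0x0c]=0xef, mem[0x04]=0xdb, mem[0x09]=0x2c

MEM[0x18,0x08,0x0c,0x04,0x09] = 24 ef ef db 2c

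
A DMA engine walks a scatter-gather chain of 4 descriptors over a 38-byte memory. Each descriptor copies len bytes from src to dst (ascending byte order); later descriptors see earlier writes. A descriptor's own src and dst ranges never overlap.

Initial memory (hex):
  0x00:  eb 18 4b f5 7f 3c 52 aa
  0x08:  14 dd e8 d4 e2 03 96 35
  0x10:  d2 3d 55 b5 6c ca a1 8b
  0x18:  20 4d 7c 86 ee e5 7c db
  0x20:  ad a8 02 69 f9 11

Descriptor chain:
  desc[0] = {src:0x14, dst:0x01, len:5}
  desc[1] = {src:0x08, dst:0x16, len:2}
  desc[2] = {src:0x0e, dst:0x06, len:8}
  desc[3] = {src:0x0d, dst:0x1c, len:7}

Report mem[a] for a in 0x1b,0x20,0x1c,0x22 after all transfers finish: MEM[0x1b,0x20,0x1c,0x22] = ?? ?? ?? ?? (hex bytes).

MEM[0x1b,0x20,0x1c,0x22] = 86 3d ca b5

#0 dst[0x01+5] := {0x6c,0xca,0xa1,0x8b,0x20}
#1 dst[0x16+2] := {0x14,0xdd}
#2 dst[0x06+8] := {0x96,0x35,0xd2,0x3d,0x55,0xb5,0x6c,0xca}
#3 dst[0x1c+7] := {0xca,0x96,0x35,0xd2,0x3d,0x55,0xb5}
query mem[0x1b]=0x86, mem[0x20]=0x3d, mem[0x1c]=0xca, mem[0x22]=0xb5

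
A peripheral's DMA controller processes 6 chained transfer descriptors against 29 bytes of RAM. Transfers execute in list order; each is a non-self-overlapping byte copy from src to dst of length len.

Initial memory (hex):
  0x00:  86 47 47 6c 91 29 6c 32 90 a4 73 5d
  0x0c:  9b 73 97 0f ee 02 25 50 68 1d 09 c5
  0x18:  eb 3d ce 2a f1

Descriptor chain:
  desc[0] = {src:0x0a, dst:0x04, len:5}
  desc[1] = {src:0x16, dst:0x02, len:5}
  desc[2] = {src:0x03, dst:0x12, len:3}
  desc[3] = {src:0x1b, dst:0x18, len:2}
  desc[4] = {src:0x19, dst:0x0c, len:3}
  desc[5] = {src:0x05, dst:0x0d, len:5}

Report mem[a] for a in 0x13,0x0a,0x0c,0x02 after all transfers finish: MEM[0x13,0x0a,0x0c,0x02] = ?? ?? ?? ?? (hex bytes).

D0: mem[0x04..0x08] <- [73 5d 9b 73 97]
D1: mem[0x02..0x06] <- [09 c5 eb 3d ce]
D2: mem[0x12..0x14] <- [c5 eb 3d]
D3: mem[0x18..0x19] <- [2a f1]
D4: mem[0x0c..0x0e] <- [f1 ce 2a]
D5: mem[0x0d..0x11] <- [3d ce 73 97 a4]
query mem[0x13]=0xeb, mem[0x0a]=0x73, mem[0x0c]=0xf1, mem[0x02]=0x09

MEM[0x13,0x0a,0x0c,0x02] = eb 73 f1 09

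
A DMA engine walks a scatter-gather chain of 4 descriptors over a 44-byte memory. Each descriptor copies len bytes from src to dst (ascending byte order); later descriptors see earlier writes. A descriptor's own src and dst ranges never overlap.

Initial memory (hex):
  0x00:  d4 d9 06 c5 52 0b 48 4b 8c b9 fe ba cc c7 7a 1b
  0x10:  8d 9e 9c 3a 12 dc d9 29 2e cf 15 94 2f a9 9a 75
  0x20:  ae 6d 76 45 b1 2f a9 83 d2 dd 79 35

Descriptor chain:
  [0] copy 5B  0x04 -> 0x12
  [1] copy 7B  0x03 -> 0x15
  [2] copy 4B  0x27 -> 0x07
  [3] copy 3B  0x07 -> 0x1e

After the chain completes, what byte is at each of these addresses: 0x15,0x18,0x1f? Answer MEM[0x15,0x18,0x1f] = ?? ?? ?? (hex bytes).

MEM[0x15,0x18,0x1f] = c5 48 d2

D0: mem[0x12..0x16] <- [52 0b 48 4b 8c]
D1: mem[0x15..0x1b] <- [c5 52 0b 48 4b 8c b9]
D2: mem[0x07..0x0a] <- [83 d2 dd 79]
D3: mem[0x1e..0x20] <- [83 d2 dd]
query mem[0x15]=0xc5, mem[0x18]=0x48, mem[0x1f]=0xd2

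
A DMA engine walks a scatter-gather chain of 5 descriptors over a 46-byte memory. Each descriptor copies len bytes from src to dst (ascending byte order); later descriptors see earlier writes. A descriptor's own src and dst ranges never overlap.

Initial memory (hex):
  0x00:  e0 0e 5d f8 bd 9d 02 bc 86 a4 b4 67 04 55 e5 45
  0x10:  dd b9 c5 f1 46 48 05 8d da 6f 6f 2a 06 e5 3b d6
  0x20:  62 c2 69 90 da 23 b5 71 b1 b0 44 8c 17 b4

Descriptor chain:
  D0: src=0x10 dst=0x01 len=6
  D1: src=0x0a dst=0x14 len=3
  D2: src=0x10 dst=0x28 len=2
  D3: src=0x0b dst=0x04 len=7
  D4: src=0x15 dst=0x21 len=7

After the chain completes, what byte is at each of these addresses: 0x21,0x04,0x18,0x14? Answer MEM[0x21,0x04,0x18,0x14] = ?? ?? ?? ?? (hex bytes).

MEM[0x21,0x04,0x18,0x14] = 67 67 da b4

D0: mem[0x01..0x06] <- [dd b9 c5 f1 46 48]
D1: mem[0x14..0x16] <- [b4 67 04]
D2: mem[0x28..0x29] <- [dd b9]
D3: mem[0x04..0x0a] <- [67 04 55 e5 45 dd b9]
D4: mem[0x21..0x27] <- [67 04 8d da 6f 6f 2a]
query mem[0x21]=0x67, mem[0x04]=0x67, mem[0x18]=0xda, mem[0x14]=0xb4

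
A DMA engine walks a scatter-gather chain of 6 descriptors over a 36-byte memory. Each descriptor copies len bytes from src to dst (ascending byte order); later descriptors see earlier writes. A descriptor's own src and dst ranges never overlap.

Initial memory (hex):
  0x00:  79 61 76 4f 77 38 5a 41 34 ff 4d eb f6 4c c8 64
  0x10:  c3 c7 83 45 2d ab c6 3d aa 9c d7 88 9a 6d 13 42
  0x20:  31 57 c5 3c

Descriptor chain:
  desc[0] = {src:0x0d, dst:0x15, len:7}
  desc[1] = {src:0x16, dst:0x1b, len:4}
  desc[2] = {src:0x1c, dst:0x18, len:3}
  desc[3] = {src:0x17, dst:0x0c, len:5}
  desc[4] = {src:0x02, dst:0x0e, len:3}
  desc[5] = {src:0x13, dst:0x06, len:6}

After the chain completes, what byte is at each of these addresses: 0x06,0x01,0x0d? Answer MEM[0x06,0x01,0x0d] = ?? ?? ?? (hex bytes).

MEM[0x06,0x01,0x0d] = 45 61 64

[0] 0x0d->0x15 len=7 : 4c c8 64 c3 c7 83 45
[1] 0x16->0x1b len=4 : c8 64 c3 c7
[2] 0x1c->0x18 len=3 : 64 c3 c7
[3] 0x17->0x0c len=5 : 64 64 c3 c7 c8
[4] 0x02->0x0e len=3 : 76 4f 77
[5] 0x13->0x06 len=6 : 45 2d 4c c8 64 64
query mem[0x06]=0x45, mem[0x01]=0x61, mem[0x0d]=0x64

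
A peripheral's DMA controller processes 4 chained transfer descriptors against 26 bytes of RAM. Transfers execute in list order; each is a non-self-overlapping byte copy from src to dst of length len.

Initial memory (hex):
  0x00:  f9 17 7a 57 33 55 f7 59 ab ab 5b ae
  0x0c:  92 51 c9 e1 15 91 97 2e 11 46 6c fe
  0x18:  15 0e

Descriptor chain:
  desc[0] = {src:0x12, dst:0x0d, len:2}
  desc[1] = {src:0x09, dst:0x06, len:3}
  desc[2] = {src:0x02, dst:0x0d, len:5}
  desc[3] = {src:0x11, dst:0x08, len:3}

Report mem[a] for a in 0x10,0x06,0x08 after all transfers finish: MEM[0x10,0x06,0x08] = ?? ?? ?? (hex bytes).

MEM[0x10,0x06,0x08] = 55 ab ab

[0] 0x12->0x0d len=2 : 97 2e
[1] 0x09->0x06 len=3 : ab 5b ae
[2] 0x02->0x0d len=5 : 7a 57 33 55 ab
[3] 0x11->0x08 len=3 : ab 97 2e
query mem[0x10]=0x55, mem[0x06]=0xab, mem[0x08]=0xab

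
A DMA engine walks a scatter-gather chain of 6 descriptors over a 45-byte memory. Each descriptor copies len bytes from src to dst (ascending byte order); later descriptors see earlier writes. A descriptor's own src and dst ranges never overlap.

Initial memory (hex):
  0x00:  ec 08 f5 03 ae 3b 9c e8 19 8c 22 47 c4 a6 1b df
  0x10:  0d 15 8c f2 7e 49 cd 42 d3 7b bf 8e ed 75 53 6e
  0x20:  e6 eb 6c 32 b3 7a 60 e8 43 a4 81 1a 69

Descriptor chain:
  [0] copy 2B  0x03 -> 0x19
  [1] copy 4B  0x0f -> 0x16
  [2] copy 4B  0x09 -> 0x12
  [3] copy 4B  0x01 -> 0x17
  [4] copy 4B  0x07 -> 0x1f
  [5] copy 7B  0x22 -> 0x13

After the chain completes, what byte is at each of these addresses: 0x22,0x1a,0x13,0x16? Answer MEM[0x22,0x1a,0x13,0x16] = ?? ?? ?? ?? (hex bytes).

MEM[0x22,0x1a,0x13,0x16] = 22 ae 22 7a

D0: mem[0x19..0x1a] <- [03 ae]
D1: mem[0x16..0x19] <- [df 0d 15 8c]
D2: mem[0x12..0x15] <- [8c 22 47 c4]
D3: mem[0x17..0x1a] <- [08 f5 03 ae]
D4: mem[0x1f..0x22] <- [e8 19 8c 22]
D5: mem[0x13..0x19] <- [22 32 b3 7a 60 e8 43]
query mem[0x22]=0x22, mem[0x1a]=0xae, mem[0x13]=0x22, mem[0x16]=0x7a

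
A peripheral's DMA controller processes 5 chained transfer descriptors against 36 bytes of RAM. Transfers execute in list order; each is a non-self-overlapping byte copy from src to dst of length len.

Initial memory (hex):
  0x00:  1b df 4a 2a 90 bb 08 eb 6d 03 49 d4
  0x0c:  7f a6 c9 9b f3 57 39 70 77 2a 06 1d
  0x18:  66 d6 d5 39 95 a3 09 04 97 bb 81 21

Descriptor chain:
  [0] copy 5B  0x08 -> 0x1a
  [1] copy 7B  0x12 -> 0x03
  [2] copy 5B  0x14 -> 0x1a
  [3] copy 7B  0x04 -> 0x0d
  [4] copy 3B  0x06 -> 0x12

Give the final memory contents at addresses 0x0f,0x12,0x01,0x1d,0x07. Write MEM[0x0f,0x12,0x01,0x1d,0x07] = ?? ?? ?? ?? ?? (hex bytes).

MEM[0x0f,0x12,0x01,0x1d,0x07] = 2a 2a df 1d 06

#0 dst[0x1a+5] := {0x6d,0x03,0x49,0xd4,0x7f}
#1 dst[0x03+7] := {0x39,0x70,0x77,0x2a,0x06,0x1d,0x66}
#2 dst[0x1a+5] := {0x77,0x2a,0x06,0x1d,0x66}
#3 dst[0x0d+7] := {0x70,0x77,0x2a,0x06,0x1d,0x66,0x49}
#4 dst[0x12+3] := {0x2a,0x06,0x1d}
query mem[0x0f]=0x2a, mem[0x12]=0x2a, mem[0x01]=0xdf, mem[0x1d]=0x1d, mem[0x07]=0x06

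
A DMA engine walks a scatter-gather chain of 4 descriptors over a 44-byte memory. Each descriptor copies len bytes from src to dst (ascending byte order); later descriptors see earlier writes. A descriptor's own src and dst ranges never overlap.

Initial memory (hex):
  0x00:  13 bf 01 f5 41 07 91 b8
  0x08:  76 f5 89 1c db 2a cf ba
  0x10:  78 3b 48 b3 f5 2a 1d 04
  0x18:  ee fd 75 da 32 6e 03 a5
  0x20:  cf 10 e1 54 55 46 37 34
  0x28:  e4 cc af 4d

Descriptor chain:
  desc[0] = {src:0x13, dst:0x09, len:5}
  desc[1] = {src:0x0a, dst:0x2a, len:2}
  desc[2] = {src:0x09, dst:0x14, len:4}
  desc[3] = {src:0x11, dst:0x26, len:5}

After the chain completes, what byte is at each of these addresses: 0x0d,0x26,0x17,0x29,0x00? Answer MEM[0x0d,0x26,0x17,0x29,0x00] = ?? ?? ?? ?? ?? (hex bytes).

MEM[0x0d,0x26,0x17,0x29,0x00] = 04 3b 1d b3 13

D0: mem[0x09..0x0d] <- [b3 f5 2a 1d 04]
D1: mem[0x2a..0x2b] <- [f5 2a]
D2: mem[0x14..0x17] <- [b3 f5 2a 1d]
D3: mem[0x26..0x2a] <- [3b 48 b3 b3 f5]
query mem[0x0d]=0x04, mem[0x26]=0x3b, mem[0x17]=0x1d, mem[0x29]=0xb3, mem[0x00]=0x13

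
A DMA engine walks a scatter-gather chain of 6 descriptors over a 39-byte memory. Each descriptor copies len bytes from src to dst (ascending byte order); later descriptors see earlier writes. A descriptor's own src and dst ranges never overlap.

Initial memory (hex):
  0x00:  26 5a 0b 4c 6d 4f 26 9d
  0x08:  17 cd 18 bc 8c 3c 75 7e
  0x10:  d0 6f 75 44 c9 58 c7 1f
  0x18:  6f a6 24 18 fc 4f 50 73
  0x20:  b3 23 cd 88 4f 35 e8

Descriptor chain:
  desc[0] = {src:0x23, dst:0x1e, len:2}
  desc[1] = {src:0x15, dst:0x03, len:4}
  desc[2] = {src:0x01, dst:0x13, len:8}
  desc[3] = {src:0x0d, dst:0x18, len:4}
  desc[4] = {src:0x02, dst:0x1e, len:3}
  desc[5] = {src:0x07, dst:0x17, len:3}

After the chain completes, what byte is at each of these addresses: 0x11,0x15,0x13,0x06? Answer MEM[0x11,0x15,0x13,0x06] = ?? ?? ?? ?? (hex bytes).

  after D0: wrote 2B at 0x1e = 884f
  after D1: wrote 4B at 0x03 = 58c71f6f
  after D2: wrote 8B at 0x13 = 5a0b58c71f6f9d17
  after D3: wrote 4B at 0x18 = 3c757ed0
  after D4: wrote 3B at 0x1e = 0b58c7
  after D5: wrote 3B at 0x17 = 9d17cd
query mem[0x11]=0x6f, mem[0x15]=0x58, mem[0x13]=0x5a, mem[0x06]=0x6f

MEM[0x11,0x15,0x13,0x06] = 6f 58 5a 6f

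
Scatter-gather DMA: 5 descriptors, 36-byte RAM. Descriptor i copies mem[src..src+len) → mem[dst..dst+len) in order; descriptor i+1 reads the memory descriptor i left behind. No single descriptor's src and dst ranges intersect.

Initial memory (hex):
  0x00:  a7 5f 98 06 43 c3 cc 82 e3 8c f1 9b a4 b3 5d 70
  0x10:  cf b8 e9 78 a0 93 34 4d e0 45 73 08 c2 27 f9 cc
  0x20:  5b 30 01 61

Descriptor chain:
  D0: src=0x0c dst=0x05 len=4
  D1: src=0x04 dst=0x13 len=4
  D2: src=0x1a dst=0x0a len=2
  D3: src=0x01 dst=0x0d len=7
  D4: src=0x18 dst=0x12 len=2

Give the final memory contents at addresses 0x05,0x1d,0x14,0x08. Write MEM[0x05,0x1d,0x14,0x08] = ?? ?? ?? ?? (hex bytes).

MEM[0x05,0x1d,0x14,0x08] = a4 27 a4 70

  after D0: wrote 4B at 0x05 = a4b35d70
  after D1: wrote 4B at 0x13 = 43a4b35d
  after D2: wrote 2B at 0x0a = 7308
  after D3: wrote 7B at 0x0d = 5f980643a4b35d
  after D4: wrote 2B at 0x12 = e045
query mem[0x05]=0xa4, mem[0x1d]=0x27, mem[0x14]=0xa4, mem[0x08]=0x70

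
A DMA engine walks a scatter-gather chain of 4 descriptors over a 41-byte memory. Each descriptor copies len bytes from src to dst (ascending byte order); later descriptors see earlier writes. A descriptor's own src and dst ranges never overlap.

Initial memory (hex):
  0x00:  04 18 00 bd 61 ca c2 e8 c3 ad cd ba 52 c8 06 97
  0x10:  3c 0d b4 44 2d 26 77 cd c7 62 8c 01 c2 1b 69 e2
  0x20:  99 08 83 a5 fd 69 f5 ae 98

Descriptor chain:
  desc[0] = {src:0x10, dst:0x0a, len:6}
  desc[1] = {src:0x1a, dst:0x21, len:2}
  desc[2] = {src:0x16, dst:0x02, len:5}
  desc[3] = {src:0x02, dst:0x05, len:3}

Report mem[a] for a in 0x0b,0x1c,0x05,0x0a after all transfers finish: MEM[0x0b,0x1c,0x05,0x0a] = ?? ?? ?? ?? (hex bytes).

MEM[0x0b,0x1c,0x05,0x0a] = 0d c2 77 3c

  after D0: wrote 6B at 0x0a = 3c0db4442d26
  after D1: wrote 2B at 0x21 = 8c01
  after D2: wrote 5B at 0x02 = 77cdc7628c
  after D3: wrote 3B at 0x05 = 77cdc7
query mem[0x0b]=0x0d, mem[0x1c]=0xc2, mem[0x05]=0x77, mem[0x0a]=0x3c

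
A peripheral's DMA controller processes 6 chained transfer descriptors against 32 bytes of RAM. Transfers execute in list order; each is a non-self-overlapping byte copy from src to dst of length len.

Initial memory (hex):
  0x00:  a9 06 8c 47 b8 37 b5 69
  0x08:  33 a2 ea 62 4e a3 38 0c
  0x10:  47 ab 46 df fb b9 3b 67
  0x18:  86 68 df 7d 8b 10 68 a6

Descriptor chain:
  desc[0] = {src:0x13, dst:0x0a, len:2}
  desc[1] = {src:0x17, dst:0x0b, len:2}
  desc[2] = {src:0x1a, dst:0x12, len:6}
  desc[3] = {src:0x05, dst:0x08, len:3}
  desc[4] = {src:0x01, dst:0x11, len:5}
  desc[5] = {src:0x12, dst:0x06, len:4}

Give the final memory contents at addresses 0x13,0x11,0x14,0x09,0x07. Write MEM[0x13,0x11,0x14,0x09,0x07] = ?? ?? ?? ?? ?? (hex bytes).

MEM[0x13,0x11,0x14,0x09,0x07] = 47 06 b8 37 47

D0: mem[0x0a..0x0b] <- [df fb]
D1: mem[0x0b..0x0c] <- [67 86]
D2: mem[0x12..0x17] <- [df 7d 8b 10 68 a6]
D3: mem[0x08..0x0a] <- [37 b5 69]
D4: mem[0x11..0x15] <- [06 8c 47 b8 37]
D5: mem[0x06..0x09] <- [8c 47 b8 37]
query mem[0x13]=0x47, mem[0x11]=0x06, mem[0x14]=0xb8, mem[0x09]=0x37, mem[0x07]=0x47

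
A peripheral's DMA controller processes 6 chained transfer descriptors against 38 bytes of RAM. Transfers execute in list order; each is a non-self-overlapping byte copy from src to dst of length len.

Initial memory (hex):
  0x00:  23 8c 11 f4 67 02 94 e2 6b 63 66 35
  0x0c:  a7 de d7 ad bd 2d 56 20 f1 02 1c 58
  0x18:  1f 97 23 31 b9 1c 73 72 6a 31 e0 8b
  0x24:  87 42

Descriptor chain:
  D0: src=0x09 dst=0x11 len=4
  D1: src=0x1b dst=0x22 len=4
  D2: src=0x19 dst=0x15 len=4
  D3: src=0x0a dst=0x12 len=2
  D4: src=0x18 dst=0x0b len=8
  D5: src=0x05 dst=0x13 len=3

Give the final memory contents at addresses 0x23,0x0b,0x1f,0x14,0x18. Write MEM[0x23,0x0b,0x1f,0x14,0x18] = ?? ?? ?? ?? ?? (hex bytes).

MEM[0x23,0x0b,0x1f,0x14,0x18] = b9 b9 72 94 b9

#0 dst[0x11+4] := {0x63,0x66,0x35,0xa7}
#1 dst[0x22+4] := {0x31,0xb9,0x1c,0x73}
#2 dst[0x15+4] := {0x97,0x23,0x31,0xb9}
#3 dst[0x12+2] := {0x66,0x35}
#4 dst[0x0b+8] := {0xb9,0x97,0x23,0x31,0xb9,0x1c,0x73,0x72}
#5 dst[0x13+3] := {0x02,0x94,0xe2}
query mem[0x23]=0xb9, mem[0x0b]=0xb9, mem[0x1f]=0x72, mem[0x14]=0x94, mem[0x18]=0xb9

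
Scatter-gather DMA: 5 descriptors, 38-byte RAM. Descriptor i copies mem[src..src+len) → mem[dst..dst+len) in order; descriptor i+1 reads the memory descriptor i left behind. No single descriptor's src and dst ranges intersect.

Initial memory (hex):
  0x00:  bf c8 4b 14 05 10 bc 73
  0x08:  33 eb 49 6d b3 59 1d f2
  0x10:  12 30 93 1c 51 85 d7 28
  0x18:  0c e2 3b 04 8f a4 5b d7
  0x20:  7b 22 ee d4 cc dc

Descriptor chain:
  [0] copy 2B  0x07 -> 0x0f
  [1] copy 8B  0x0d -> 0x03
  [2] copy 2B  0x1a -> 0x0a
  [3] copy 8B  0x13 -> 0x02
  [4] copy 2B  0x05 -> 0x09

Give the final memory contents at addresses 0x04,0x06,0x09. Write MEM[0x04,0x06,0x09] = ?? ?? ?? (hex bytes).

MEM[0x04,0x06,0x09] = 85 28 d7

D0: mem[0x0f..0x10] <- [73 33]
D1: mem[0x03..0x0a] <- [59 1d 73 33 30 93 1c 51]
D2: mem[0x0a..0x0b] <- [3b 04]
D3: mem[0x02..0x09] <- [1c 51 85 d7 28 0c e2 3b]
D4: mem[0x09..0x0a] <- [d7 28]
query mem[0x04]=0x85, mem[0x06]=0x28, mem[0x09]=0xd7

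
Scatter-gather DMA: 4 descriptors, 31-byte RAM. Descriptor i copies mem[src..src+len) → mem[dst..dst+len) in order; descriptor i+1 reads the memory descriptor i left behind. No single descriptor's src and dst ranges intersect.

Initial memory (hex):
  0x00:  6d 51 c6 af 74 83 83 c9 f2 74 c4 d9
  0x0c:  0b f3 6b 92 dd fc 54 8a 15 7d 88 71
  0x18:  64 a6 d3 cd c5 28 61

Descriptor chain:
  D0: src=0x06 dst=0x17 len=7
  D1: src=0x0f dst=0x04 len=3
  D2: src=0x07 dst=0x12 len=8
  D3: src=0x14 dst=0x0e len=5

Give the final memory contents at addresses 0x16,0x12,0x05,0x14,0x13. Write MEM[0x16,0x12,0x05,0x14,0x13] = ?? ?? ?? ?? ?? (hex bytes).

  after D0: wrote 7B at 0x17 = 83c9f274c4d90b
  after D1: wrote 3B at 0x04 = 92ddfc
  after D2: wrote 8B at 0x12 = c9f274c4d90bf36b
  after D3: wrote 5B at 0x0e = 74c4d90bf3
query mem[0x16]=0xd9, mem[0x12]=0xf3, mem[0x05]=0xdd, mem[0x14]=0x74, mem[0x13]=0xf2

MEM[0x16,0x12,0x05,0x14,0x13] = d9 f3 dd 74 f2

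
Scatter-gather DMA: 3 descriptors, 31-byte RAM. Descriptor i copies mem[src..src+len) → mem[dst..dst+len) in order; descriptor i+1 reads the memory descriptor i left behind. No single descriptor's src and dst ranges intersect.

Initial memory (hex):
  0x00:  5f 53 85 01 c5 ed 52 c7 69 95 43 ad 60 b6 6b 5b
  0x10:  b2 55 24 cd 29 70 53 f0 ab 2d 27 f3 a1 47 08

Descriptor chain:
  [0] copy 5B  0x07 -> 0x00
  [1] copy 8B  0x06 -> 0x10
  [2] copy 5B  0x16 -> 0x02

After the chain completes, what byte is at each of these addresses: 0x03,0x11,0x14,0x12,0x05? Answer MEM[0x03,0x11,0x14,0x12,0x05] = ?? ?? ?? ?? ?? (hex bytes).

MEM[0x03,0x11,0x14,0x12,0x05] = b6 c7 43 69 2d

#0 dst[0x00+5] := {0xc7,0x69,0x95,0x43,0xad}
#1 dst[0x10+8] := {0x52,0xc7,0x69,0x95,0x43,0xad,0x60,0xb6}
#2 dst[0x02+5] := {0x60,0xb6,0xab,0x2d,0x27}
query mem[0x03]=0xb6, mem[0x11]=0xc7, mem[0x14]=0x43, mem[0x12]=0x69, mem[0x05]=0x2d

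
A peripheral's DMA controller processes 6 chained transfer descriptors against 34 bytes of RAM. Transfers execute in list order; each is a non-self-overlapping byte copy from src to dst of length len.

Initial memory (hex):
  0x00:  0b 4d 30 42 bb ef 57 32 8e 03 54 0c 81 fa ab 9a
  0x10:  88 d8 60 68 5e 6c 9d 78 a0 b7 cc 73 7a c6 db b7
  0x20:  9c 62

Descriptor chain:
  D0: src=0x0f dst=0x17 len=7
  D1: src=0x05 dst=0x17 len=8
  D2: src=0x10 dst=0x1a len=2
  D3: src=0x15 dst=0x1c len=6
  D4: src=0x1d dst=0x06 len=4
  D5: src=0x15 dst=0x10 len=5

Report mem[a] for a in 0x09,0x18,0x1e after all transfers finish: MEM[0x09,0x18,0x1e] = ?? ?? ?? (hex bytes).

D0: mem[0x17..0x1d] <- [9a 88 d8 60 68 5e 6c]
D1: mem[0x17..0x1e] <- [ef 57 32 8e 03 54 0c 81]
D2: mem[0x1a..0x1b] <- [88 d8]
D3: mem[0x1c..0x21] <- [6c 9d ef 57 32 88]
D4: mem[0x06..0x09] <- [9d ef 57 32]
D5: mem[0x10..0x14] <- [6c 9d ef 57 32]
query mem[0x09]=0x32, mem[0x18]=0x57, mem[0x1e]=0xef

MEM[0x09,0x18,0x1e] = 32 57 ef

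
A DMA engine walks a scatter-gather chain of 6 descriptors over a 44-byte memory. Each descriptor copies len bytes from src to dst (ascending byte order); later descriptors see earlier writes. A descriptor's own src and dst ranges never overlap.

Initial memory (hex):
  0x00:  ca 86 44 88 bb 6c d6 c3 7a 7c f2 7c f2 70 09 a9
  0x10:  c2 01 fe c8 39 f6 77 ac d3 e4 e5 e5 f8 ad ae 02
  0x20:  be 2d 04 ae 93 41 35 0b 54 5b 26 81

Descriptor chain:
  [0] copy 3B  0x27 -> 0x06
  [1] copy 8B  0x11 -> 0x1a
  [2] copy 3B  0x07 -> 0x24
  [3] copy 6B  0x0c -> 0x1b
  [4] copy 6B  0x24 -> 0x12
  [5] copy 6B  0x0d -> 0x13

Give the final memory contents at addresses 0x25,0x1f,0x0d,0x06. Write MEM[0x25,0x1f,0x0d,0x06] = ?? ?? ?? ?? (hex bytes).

MEM[0x25,0x1f,0x0d,0x06] = 5b c2 70 0b

  after D0: wrote 3B at 0x06 = 0b545b
  after D1: wrote 8B at 0x1a = 01fec839f677acd3
  after D2: wrote 3B at 0x24 = 545b7c
  after D3: wrote 6B at 0x1b = f27009a9c201
  after D4: wrote 6B at 0x12 = 545b7c0b545b
  after D5: wrote 6B at 0x13 = 7009a9c20154
query mem[0x25]=0x5b, mem[0x1f]=0xc2, mem[0x0d]=0x70, mem[0x06]=0x0b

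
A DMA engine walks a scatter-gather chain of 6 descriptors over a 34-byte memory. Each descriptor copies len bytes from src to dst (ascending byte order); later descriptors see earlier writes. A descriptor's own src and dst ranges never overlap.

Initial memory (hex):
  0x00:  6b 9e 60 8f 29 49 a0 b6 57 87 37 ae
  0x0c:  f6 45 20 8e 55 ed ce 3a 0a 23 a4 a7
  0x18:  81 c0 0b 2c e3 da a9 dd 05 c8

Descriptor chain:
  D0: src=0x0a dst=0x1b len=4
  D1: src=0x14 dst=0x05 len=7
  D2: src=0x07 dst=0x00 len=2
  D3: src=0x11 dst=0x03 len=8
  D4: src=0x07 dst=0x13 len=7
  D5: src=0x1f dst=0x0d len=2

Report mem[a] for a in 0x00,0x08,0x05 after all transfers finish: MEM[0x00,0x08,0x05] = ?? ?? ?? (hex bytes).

MEM[0x00,0x08,0x05] = a4 a4 3a

D0: mem[0x1b..0x1e] <- [37 ae f6 45]
D1: mem[0x05..0x0b] <- [0a 23 a4 a7 81 c0 0b]
D2: mem[0x00..0x01] <- [a4 a7]
D3: mem[0x03..0x0a] <- [ed ce 3a 0a 23 a4 a7 81]
D4: mem[0x13..0x19] <- [23 a4 a7 81 0b f6 45]
D5: mem[0x0d..0x0e] <- [dd 05]
query mem[0x00]=0xa4, mem[0x08]=0xa4, mem[0x05]=0x3a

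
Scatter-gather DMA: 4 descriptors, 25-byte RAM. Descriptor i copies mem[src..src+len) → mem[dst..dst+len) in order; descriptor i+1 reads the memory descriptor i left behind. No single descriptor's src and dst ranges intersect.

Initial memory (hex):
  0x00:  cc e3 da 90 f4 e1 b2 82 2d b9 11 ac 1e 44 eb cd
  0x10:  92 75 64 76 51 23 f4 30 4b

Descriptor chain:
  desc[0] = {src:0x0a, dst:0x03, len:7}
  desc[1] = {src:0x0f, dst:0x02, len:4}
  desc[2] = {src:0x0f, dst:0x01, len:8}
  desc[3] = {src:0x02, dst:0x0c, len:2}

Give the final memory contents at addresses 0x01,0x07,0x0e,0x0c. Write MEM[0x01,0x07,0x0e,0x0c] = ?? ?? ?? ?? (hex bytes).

MEM[0x01,0x07,0x0e,0x0c] = cd 23 eb 92

[0] 0x0a->0x03 len=7 : 11 ac 1e 44 eb cd 92
[1] 0x0f->0x02 len=4 : cd 92 75 64
[2] 0x0f->0x01 len=8 : cd 92 75 64 76 51 23 f4
[3] 0x02->0x0c len=2 : 92 75
query mem[0x01]=0xcd, mem[0x07]=0x23, mem[0x0e]=0xeb, mem[0x0c]=0x92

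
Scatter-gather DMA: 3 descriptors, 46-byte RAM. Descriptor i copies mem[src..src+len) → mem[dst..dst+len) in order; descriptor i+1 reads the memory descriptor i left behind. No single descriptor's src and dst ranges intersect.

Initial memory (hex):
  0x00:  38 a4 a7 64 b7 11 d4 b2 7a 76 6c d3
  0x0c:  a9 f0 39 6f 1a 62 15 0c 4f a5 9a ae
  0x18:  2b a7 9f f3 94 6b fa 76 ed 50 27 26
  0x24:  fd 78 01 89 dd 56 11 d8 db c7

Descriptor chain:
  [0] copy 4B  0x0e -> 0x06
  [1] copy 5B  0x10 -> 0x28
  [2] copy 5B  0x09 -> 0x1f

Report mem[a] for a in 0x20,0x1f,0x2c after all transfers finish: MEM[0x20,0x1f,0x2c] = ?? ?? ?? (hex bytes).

MEM[0x20,0x1f,0x2c] = 6c 62 4f

  after D0: wrote 4B at 0x06 = 396f1a62
  after D1: wrote 5B at 0x28 = 1a62150c4f
  after D2: wrote 5B at 0x1f = 626cd3a9f0
query mem[0x20]=0x6c, mem[0x1f]=0x62, mem[0x2c]=0x4f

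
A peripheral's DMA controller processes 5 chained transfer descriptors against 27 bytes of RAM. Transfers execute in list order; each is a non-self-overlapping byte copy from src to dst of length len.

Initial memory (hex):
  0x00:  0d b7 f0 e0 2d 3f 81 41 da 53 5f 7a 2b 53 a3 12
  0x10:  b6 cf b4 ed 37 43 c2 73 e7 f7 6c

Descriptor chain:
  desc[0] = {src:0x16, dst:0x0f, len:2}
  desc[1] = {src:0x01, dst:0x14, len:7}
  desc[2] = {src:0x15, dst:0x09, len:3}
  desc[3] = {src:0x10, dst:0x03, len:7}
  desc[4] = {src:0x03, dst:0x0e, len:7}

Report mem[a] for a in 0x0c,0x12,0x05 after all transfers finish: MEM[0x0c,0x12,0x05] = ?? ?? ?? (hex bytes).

MEM[0x0c,0x12,0x05] = 2b b7 b4

#0 dst[0x0f+2] := {0xc2,0x73}
#1 dst[0x14+7] := {0xb7,0xf0,0xe0,0x2d,0x3f,0x81,0x41}
#2 dst[0x09+3] := {0xf0,0xe0,0x2d}
#3 dst[0x03+7] := {0x73,0xcf,0xb4,0xed,0xb7,0xf0,0xe0}
#4 dst[0x0e+7] := {0x73,0xcf,0xb4,0xed,0xb7,0xf0,0xe0}
query mem[0x0c]=0x2b, mem[0x12]=0xb7, mem[0x05]=0xb4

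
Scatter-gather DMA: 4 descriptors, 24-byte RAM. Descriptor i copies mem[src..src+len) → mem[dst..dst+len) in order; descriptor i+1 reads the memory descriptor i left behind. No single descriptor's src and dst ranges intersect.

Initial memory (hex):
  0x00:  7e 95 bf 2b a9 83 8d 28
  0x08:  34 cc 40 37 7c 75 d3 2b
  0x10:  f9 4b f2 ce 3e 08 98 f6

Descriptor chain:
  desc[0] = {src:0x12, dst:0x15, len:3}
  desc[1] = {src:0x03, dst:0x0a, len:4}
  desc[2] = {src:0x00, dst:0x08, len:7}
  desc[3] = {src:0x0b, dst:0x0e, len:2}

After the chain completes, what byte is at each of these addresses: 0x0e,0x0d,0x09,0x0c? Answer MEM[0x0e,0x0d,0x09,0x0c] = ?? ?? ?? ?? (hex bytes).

#0 dst[0x15+3] := {0xf2,0xce,0x3e}
#1 dst[0x0a+4] := {0x2b,0xa9,0x83,0x8d}
#2 dst[0x08+7] := {0x7e,0x95,0xbf,0x2b,0xa9,0x83,0x8d}
#3 dst[0x0e+2] := {0x2b,0xa9}
query mem[0x0e]=0x2b, mem[0x0d]=0x83, mem[0x09]=0x95, mem[0x0c]=0xa9

MEM[0x0e,0x0d,0x09,0x0c] = 2b 83 95 a9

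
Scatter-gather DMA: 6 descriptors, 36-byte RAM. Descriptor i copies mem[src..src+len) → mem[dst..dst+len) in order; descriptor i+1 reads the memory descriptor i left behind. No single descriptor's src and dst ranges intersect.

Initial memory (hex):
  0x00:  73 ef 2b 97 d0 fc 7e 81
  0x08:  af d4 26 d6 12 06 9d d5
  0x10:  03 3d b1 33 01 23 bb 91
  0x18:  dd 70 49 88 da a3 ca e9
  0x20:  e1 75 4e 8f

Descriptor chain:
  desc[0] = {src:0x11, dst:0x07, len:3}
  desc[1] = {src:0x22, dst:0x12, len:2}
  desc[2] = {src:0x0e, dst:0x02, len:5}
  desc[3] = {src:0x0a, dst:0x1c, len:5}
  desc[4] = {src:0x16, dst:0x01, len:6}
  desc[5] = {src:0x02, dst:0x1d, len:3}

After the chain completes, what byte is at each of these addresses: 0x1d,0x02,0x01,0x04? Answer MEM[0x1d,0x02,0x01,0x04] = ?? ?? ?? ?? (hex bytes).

#0 dst[0x07+3] := {0x3d,0xb1,0x33}
#1 dst[0x12+2] := {0x4e,0x8f}
#2 dst[0x02+5] := {0x9d,0xd5,0x03,0x3d,0x4e}
#3 dst[0x1c+5] := {0x26,0xd6,0x12,0x06,0x9d}
#4 dst[0x01+6] := {0xbb,0x91,0xdd,0x70,0x49,0x88}
#5 dst[0x1d+3] := {0x91,0xdd,0x70}
query mem[0x1d]=0x91, mem[0x02]=0x91, mem[0x01]=0xbb, mem[0x04]=0x70

MEM[0x1d,0x02,0x01,0x04] = 91 91 bb 70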